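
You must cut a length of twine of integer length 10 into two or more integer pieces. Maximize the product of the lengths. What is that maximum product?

36

Fill prod[k] for k=2..10: at each k try every first piece i and multiply by the better of (k−i) uncut or prod[k−i].
prod[2] = 1·max(1,0) = 1·1 = 1
prod[3] = 1·max(2,1) = 1·2 = 2
prod[4] = 2·max(2,1) = 2·2 = 4
prod[5] = 2·max(3,2) = 2·3 = 6
prod[6] = 3·max(3,2) = 3·3 = 9
prod[7] = 2·max(5,6) = 2·6 = 12
prod[8] = 2·max(6,9) = 2·9 = 18
prod[9] = 3·max(6,9) = 3·9 = 27
prod[10] = 2·max(8,18) = 2·18 = 36
One optimal split: 3 + 3 + 2 + 2; product 3·3·2·2 = 36.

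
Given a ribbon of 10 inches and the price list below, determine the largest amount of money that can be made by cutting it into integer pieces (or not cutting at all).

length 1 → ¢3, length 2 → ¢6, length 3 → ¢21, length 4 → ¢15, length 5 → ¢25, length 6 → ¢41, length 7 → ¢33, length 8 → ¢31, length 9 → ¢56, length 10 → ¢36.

Let best[k] be the best obtainable value from length k. For each k, try every first piece i and keep the best of price[i] + best[k−i].
best[1] = 3
best[2] = max(3+3, 6+0) = 6
best[3] = max(3+6, 6+3, 21+0) = 21
best[4] = max(3+21, 6+6, 21+3, 15+0) = 24
best[5] = max(3+24, 6+21, 21+6, 15+3, 25+0) = 27
best[6] = max(3+27, 6+24, 21+21, 15+6, 25+3, 41+0) = 42
best[7] = max(3+42, 6+27, 21+24, …, 41+3, 33+0) = 45
best[8] = max(3+45, 6+42, 21+27, …, 33+3, 31+0) = 48
best[9] = max(3+48, 6+45, 21+42, …, 31+3, 56+0) = 63
best[10] = max(3+63, 6+48, 21+45, …, 56+3, 36+0) = 66
One optimal cutting: 3 + 3 + 3 + 1 → ¢21 + ¢21 + ¢21 + ¢3 = ¢66.

66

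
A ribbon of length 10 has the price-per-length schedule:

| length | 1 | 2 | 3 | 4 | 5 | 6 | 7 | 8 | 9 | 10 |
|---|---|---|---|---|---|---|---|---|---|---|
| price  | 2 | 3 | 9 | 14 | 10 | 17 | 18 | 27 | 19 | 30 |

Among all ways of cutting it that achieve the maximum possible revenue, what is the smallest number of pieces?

3

Consider every possible first cut. r[k] is the best of p[i]+r[k−i] over all sellable i≤k.
r[1] = 2
r[2] = max(2+2, 3+0) = 4
r[3] = max(2+4, 3+2, 9+0) = 9
r[4] = max(2+9, 3+4, 9+2, 14+0) = 14
r[5] = max(2+14, 3+9, 9+4, 14+2, 10+0) = 16
r[6] = max(2+16, 3+14, 9+9, 14+4, 10+2, 17+0) = 18
r[7] = max(2+18, 3+16, 9+14, …, 17+2, 18+0) = 23
r[8] = max(2+23, 3+18, 9+16, …, 18+2, 27+0) = 28
r[9] = max(2+28, 3+23, 9+18, …, 27+2, 19+0) = 30
r[10] = max(2+30, 3+28, 9+23, …, 19+2, 30+0) = 32
Maximum revenue is ¢32.
Now minimize piece count subject to staying optimal: for each k, pieces[k] = 1 + min over i with p[i]+r[k−i]=r[k] of pieces[k−i].
pieces[7] = 2
pieces[8] = 2
pieces[9] = 3
pieces[10] = 3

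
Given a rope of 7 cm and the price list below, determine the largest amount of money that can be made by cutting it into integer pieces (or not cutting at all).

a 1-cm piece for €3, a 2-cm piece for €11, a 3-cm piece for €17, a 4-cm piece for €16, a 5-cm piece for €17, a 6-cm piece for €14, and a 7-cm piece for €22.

39

Let r[k] be the best obtainable value from length k. For each k, try every first piece i and keep the best of price[i] + r[k−i].
r[1] = 3
r[2] = 11
r[3] = 17
r[4] = 22  (first piece 2, then r[2]=11)
r[5] = 28  (first piece 2, then r[3]=17)
r[6] = 34  (first piece 3, then r[3]=17)
r[7] = 39  (first piece 2, then r[5]=28)
One optimal cutting: 3 + 2 + 2 → €17 + €11 + €11 = €39.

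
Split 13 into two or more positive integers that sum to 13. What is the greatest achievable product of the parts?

Fill P[k] for k=2..13: at each k try every first piece i and multiply by the better of (k−i) uncut or P[k−i].
P[2] = 1×max(1,0) = 1×1 = 1
P[3] = 1×max(2,1) = 1×2 = 2
P[4] = 2×max(2,1) = 2×2 = 4
P[5] = 2×max(3,2) = 2×3 = 6
P[6] = 3×max(3,2) = 3×3 = 9
P[7] = 2×max(5,6) = 2×6 = 12
P[8] = 2×max(6,9) = 2×9 = 18
P[9] = 3×max(6,9) = 3×9 = 27
P[10] = 2×max(8,18) = 2×18 = 36
P[11] = 2×max(9,27) = 2×27 = 54
P[12] = 3×max(9,27) = 3×27 = 81
P[13] = 2×max(11,54) = 2×54 = 108
One optimal split: 3 + 3 + 3 + 2 + 2; product 3×3×3×2×2 = 108.

108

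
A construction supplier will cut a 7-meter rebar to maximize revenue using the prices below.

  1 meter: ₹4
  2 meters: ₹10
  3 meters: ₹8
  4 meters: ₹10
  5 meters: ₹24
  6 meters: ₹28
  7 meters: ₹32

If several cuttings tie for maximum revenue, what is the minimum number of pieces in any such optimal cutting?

Consider every possible first cut. r[k] is the best of p[i]+r[k−i] over all sellable i≤k.
r[1] = 4
r[2] = 10
r[3] = 14  (first piece 1, then r[2]=10)
r[4] = 20  (first piece 2, then r[2]=10)
r[5] = 24  (first piece 1, then r[4]=20)
r[6] = 30  (first piece 2, then r[4]=20)
r[7] = 34  (first piece 1, then r[6]=30)
Maximum revenue is ₹34.
Now minimize piece count subject to staying optimal: for each k, pieces[k] = 1 + min over i with p[i]+r[k−i]=r[k] of pieces[k−i].
pieces[4] = 2
pieces[5] = 1
pieces[6] = 3
pieces[7] = 2

2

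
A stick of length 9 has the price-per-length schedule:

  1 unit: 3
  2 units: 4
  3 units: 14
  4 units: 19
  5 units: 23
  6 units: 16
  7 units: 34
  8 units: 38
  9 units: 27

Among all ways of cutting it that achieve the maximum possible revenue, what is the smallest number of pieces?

Consider every possible first cut. r[k] is the best of p[i]+r[k−i] over all sellable i≤k.
r[1] = 3
r[2] = 6  (first piece 1, then r[1]=3)
r[3] = 14
r[4] = 19
r[5] = 23
r[6] = 28  (first piece 3, then r[3]=14)
r[7] = 34
r[8] = 38  (first piece 4, then r[4]=19)
r[9] = 42  (first piece 3, then r[6]=28)
Maximum revenue is 42.
Now minimize piece count subject to staying optimal: for each k, pieces[k] = 1 + min over i with p[i]+r[k−i]=r[k] of pieces[k−i].
pieces[6] = 2
pieces[7] = 1
pieces[8] = 1
pieces[9] = 2

2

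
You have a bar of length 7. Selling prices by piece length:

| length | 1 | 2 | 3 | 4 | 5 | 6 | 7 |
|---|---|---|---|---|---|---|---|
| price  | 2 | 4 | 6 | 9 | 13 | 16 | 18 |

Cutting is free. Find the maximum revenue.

18

Consider every possible first cut. r[k] is the best of p[i]+r[k−i] over all sellable i≤k.
r[1] = 2
r[2] = max(2+2, 4+0) = 4
r[3] = max(2+4, 4+2, 6+0) = 6
r[4] = max(2+6, 4+4, 6+2, 9+0) = 9
r[5] = max(2+9, 4+6, 6+4, 9+2, 13+0) = 13
r[6] = max(2+13, 4+9, 6+6, 9+4, 13+2, 16+0) = 16
r[7] = max(2+16, 4+13, 6+9, …, 16+2, 18+0) = 18
One optimal cutting: 6 + 1 → 16 + 2 = 18.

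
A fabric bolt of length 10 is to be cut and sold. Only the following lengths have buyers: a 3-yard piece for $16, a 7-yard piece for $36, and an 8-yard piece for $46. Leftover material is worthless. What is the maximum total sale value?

52

Build f[k] bottom-up: f[k] = max over allowed piece i of (p[i] + f[k−i]).
f[1] = 0
f[2] = 0
f[3] = 16
f[4] = 16
f[5] = 16
f[6] = 32  (first piece 3, then f[3]=16)
f[7] = max(16+16, 36+0) = 36
f[8] = max(16+16, 36+0, 46+0) = 46
f[9] = max(16+32, 36+0, 46+0) = 48
f[10] = max(16+36, 36+16, 46+0) = 52
One optimal cutting: 7 + 3 → $52.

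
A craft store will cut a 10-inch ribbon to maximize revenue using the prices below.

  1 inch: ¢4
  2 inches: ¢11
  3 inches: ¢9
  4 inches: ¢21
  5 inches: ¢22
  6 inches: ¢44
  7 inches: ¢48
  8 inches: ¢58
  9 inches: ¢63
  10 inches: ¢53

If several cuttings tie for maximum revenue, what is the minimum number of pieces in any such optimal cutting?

Build r[k] bottom-up: r[k] = max over allowed piece i of (p[i] + r[k−i]).
r[1] = 4
r[2] = 11
r[3] = 15  (first piece 1, then r[2]=11)
r[4] = 22  (first piece 2, then r[2]=11)
r[5] = 26  (first piece 1, then r[4]=22)
r[6] = 44
r[7] = 48  (first piece 1, then r[6]=44)
r[8] = 58
r[9] = 63
r[10] = 69  (first piece 2, then r[8]=58)
Maximum revenue is ¢69.
Now minimize piece count subject to staying optimal: for each k, pieces[k] = 1 + min over i with p[i]+r[k−i]=r[k] of pieces[k−i].
pieces[7] = 1
pieces[8] = 1
pieces[9] = 1
pieces[10] = 2

2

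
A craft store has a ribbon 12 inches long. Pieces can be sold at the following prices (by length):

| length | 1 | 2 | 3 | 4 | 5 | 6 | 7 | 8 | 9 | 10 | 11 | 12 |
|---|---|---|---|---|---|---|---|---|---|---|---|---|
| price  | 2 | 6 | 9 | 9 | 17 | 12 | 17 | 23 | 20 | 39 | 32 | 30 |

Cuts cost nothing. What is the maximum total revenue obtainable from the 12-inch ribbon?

Build r[k] bottom-up: r[k] = max over allowed piece i of (p[i] + r[k−i]).
r[1] = 2
r[2] = max(2+2, 6+0) = 6
r[3] = max(2+6, 6+2, 9+0) = 9
r[4] = max(2+9, 6+6, 9+2, 9+0) = 12
r[5] = max(2+12, 6+9, 9+6, 9+2, 17+0) = 17
r[6] = max(2+17, 6+12, 9+9, 9+6, 17+2, 12+0) = 19
r[7] = max(2+19, 6+17, 9+12, …, 12+2, 17+0) = 23
r[8] = max(2+23, 6+19, 9+17, …, 17+2, 23+0) = 26
r[9] = max(2+26, 6+23, 9+19, …, 23+2, 20+0) = 29
r[10] = max(2+29, 6+26, 9+23, …, 20+2, 39+0) = 39
r[11] = max(2+39, 6+29, 9+26, …, 39+2, 32+0) = 41
r[12] = max(2+41, 6+39, 9+29, …, 32+2, 30+0) = 45
One optimal cutting: 10 + 2 → ¢39 + ¢6 = ¢45.

45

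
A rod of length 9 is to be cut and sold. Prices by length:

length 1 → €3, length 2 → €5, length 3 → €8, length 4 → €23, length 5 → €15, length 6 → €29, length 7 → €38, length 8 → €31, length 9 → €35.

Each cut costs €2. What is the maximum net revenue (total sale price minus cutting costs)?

45

Consider every possible first cut. net[k] is the best of p[i]+net[k−i] over all sellable i≤k, charging 2 whenever i<k.
net[1] = 3
net[2] = max(3+3-2, 5+0) = 5
net[3] = max(3+5-2, 5+3-2, 8+0) = 8
net[4] = max(3+8-2, 5+5-2, 8+3-2, 23+0) = 23
net[5] = max(3+23-2, 5+8-2, 8+5-2, 23+3-2, 15+0) = 24
net[6] = max(3+24-2, 5+23-2, 8+8-2, 23+5-2, 15+3-2, 29+0) = 29
net[7] = max(3+29-2, 5+24-2, 8+23-2, …, 29+3-2, 38+0) = 38
net[8] = max(3+38-2, 5+29-2, 8+24-2, …, 38+3-2, 31+0) = 44
net[9] = max(3+44-2, 5+38-2, 8+29-2, …, 31+3-2, 35+0) = 45
One optimal plan: pieces 4 + 4 + 1 (2 cuts) → €49 − €4 = €45.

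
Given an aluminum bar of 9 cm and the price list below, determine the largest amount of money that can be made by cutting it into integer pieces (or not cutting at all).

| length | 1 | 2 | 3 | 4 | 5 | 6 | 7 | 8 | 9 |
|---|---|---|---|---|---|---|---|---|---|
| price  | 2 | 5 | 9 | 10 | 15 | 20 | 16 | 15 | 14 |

29

Let r[k] be the best obtainable value from length k. For each k, try every first piece i and keep the best of price[i] + r[k−i].
r[1] = 2
r[2] = max(2+2, 5+0) = 5
r[3] = max(2+5, 5+2, 9+0) = 9
r[4] = max(2+9, 5+5, 9+2, 10+0) = 11
r[5] = max(2+11, 5+9, 9+5, 10+2, 15+0) = 15
r[6] = max(2+15, 5+11, 9+9, 10+5, 15+2, 20+0) = 20
r[7] = max(2+20, 5+15, 9+11, …, 20+2, 16+0) = 22
r[8] = max(2+22, 5+20, 9+15, …, 16+2, 15+0) = 25
r[9] = max(2+25, 5+22, 9+20, …, 15+2, 14+0) = 29
One optimal cutting: 6 + 3 → $20 + $9 = $29.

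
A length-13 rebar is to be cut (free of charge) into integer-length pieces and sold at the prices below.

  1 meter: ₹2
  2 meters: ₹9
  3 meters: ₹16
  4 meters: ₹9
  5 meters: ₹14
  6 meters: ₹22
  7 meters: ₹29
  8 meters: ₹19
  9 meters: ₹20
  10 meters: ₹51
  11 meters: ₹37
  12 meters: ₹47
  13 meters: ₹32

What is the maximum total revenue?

67

Build v[k] bottom-up: v[k] = max over allowed piece i of (p[i] + v[k−i]).
v[1] = 2
v[2] = max(2+2, 9+0) = 9
v[3] = max(2+9, 9+2, 16+0) = 16
v[4] = max(2+16, 9+9, 16+2, 9+0) = 18
v[5] = max(2+18, 9+16, 16+9, 9+2, 14+0) = 25
v[6] = max(2+25, 9+18, 16+16, 9+9, 14+2, 22+0) = 32
v[7] = max(2+32, 9+25, 16+18, …, 22+2, 29+0) = 34
v[8] = max(2+34, 9+32, 16+25, …, 29+2, 19+0) = 41
v[9] = max(2+41, 9+34, 16+32, …, 19+2, 20+0) = 48
v[10] = max(2+48, 9+41, 16+34, …, 20+2, 51+0) = 51
v[11] = max(2+51, 9+48, 16+41, …, 51+2, 37+0) = 57
v[12] = max(2+57, 9+51, 16+48, …, 37+2, 47+0) = 64
v[13] = max(2+64, 9+57, 16+51, …, 47+2, 32+0) = 67
One optimal cutting: 10 + 3 → ₹51 + ₹16 = ₹67.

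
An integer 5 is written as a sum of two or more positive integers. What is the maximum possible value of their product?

6

Define prod[k] = max over 1≤i<k of i · max(k−i, prod[k−i]); the inner max lets the remainder stay uncut if that's better.
prod[2] = 1·max(1,0) = 1·1 = 1
prod[3] = 1·max(2,1) = 1·2 = 2
prod[4] = 2·max(2,1) = 2·2 = 4
prod[5] = 2·max(3,2) = 2·3 = 6
One optimal split: 3 + 2; product 3·2 = 6.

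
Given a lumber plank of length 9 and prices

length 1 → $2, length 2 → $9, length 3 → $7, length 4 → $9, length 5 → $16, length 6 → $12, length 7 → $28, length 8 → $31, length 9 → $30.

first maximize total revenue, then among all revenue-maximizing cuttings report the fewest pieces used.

5

Let r[k] be the best obtainable value from length k. For each k, try every first piece i and keep the best of price[i] + r[k−i].
r[1] = 2
r[2] = max(2+2, 9+0) = 9
r[3] = max(2+9, 9+2, 7+0) = 11
r[4] = max(2+11, 9+9, 7+2, 9+0) = 18
r[5] = max(2+18, 9+11, 7+9, 9+2, 16+0) = 20
r[6] = max(2+20, 9+18, 7+11, 9+9, 16+2, 12+0) = 27
r[7] = max(2+27, 9+20, 7+18, …, 12+2, 28+0) = 29
r[8] = max(2+29, 9+27, 7+20, …, 28+2, 31+0) = 36
r[9] = max(2+36, 9+29, 7+27, …, 31+2, 30+0) = 38
Maximum revenue is $38.
Now minimize piece count subject to staying optimal: for each k, pieces[k] = 1 + min over i with p[i]+r[k−i]=r[k] of pieces[k−i].
pieces[6] = 3
pieces[7] = 4
pieces[8] = 4
pieces[9] = 5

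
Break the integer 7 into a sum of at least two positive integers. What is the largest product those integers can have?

Fill g[k] for k=2..7: at each k try every first piece i and multiply by the better of (k−i) uncut or g[k−i].
g[2] = 1*max(1,0) = 1*1 = 1
g[3] = max(1*2, 2*1) = 2
g[4] = max(1*3, 2*2, 3*1) = 4
g[5] = max(1*4, 2*3, 3*2, 4*1) = 6
g[6] = max(1*6, 2*4, 3*3, 4*2, 5*1) = 9
g[7] = max(1*9, 2*6, 3*4, 4*3, 5*2, 6*1) = 12
One optimal split: 3 + 2 + 2; product 3*2*2 = 12.

12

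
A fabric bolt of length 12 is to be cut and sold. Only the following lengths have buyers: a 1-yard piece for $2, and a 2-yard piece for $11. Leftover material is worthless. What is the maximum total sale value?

66

Consider every possible first cut. f[k] is the best of p[i]+f[k−i] over all sellable i≤k.
f[1] = 2
f[2] = 11
f[3] = 13  (first piece 1, then f[2]=11)
f[4] = 22  (first piece 2, then f[2]=11)
f[5] = 24  (first piece 1, then f[4]=22)
f[6] = 33  (first piece 2, then f[4]=22)
f[7] = 35  (first piece 1, then f[6]=33)
f[8] = 44  (first piece 2, then f[6]=33)
f[9] = 46  (first piece 1, then f[8]=44)
f[10] = 55  (first piece 2, then f[8]=44)
f[11] = 57  (first piece 1, then f[10]=55)
f[12] = 66  (first piece 2, then f[10]=55)
One optimal cutting: 2 + 2 + 2 + 2 + 2 + 2 → $66.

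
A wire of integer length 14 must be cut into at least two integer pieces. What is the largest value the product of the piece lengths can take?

Fill P[k] for k=2..14: at each k try every first piece i and multiply by the better of (k−i) uncut or P[k−i].
P[2] = 1*max(1,0) = 1*1 = 1
P[3] = max(1*2, 2*1) = 2
P[4] = max(1*3, 2*2, 3*1) = 4
P[5] = max(1*4, 2*3, 3*2, 4*1) = 6
P[6] = max(1*6, 2*4, 3*3, 4*2, 5*1) = 9
P[7] = max(1*9, 2*6, 3*4, 4*3, 5*2, 6*1) = 12
P[8] = max(1*12, 2*9, 3*6, …, 6*2, 7*1) = 18
P[9] = max(1*18, 2*12, 3*9, …, 7*2, 8*1) = 27
P[10] = max(1*27, 2*18, 3*12, …, 8*2, 9*1) = 36
P[11] = max(1*36, 2*27, 3*18, …, 9*2, 10*1) = 54
P[12] = max(1*54, 2*36, 3*27, …, 10*2, 11*1) = 81
P[13] = max(1*81, 2*54, 3*36, …, 11*2, 12*1) = 108
P[14] = max(1*108, 2*81, 3*54, …, 12*2, 13*1) = 162
One optimal split: 3 + 3 + 3 + 3 + 2; product 3*3*3*3*2 = 162.

162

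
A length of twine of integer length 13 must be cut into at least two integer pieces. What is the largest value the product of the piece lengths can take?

108

Define P[k] = max over 1≤i<k of i · max(k−i, P[k−i]); the inner max lets the remainder stay uncut if that's better.
P[2] = 1·max(1,0) = 1·1 = 1
P[3] = max(1·2, 2·1) = 2
P[4] = max(1·3, 2·2, 3·1) = 4
P[5] = max(1·4, 2·3, 3·2, 4·1) = 6
P[6] = max(1·6, 2·4, 3·3, 4·2, 5·1) = 9
P[7] = max(1·9, 2·6, 3·4, 4·3, 5·2, 6·1) = 12
P[8] = max(1·12, 2·9, 3·6, …, 6·2, 7·1) = 18
P[9] = max(1·18, 2·12, 3·9, …, 7·2, 8·1) = 27
P[10] = max(1·27, 2·18, 3·12, …, 8·2, 9·1) = 36
P[11] = max(1·36, 2·27, 3·18, …, 9·2, 10·1) = 54
P[12] = max(1·54, 2·36, 3·27, …, 10·2, 11·1) = 81
P[13] = max(1·81, 2·54, 3·36, …, 11·2, 12·1) = 108
One optimal split: 3 + 3 + 3 + 2 + 2; product 3·3·3·2·2 = 108.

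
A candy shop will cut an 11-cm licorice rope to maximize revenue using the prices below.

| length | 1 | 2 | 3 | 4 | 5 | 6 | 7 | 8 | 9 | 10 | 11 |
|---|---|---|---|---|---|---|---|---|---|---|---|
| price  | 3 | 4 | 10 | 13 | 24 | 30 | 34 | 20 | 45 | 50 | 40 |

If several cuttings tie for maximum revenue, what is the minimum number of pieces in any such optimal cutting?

Let r[k] be the best obtainable value from length k. For each k, try every first piece i and keep the best of price[i] + r[k−i].
r[1] = 3
r[2] = max(3+3, 4+0) = 6
r[3] = max(3+6, 4+3, 10+0) = 10
r[4] = max(3+10, 4+6, 10+3, 13+0) = 13
r[5] = max(3+13, 4+10, 10+6, 13+3, 24+0) = 24
r[6] = max(3+24, 4+13, 10+10, 13+6, 24+3, 30+0) = 30
r[7] = max(3+30, 4+24, 10+13, …, 30+3, 34+0) = 34
r[8] = max(3+34, 4+30, 10+24, …, 34+3, 20+0) = 37
r[9] = max(3+37, 4+34, 10+30, …, 20+3, 45+0) = 45
r[10] = max(3+45, 4+37, 10+34, …, 45+3, 50+0) = 50
r[11] = max(3+50, 4+45, 10+37, …, 50+3, 40+0) = 54
Maximum revenue is ¢54.
Now minimize piece count subject to staying optimal: for each k, pieces[k] = 1 + min over i with p[i]+r[k−i]=r[k] of pieces[k−i].
pieces[8] = 2
pieces[9] = 1
pieces[10] = 1
pieces[11] = 2

2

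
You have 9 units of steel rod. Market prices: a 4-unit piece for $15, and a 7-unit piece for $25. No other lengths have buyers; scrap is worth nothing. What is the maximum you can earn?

30

Build best[k] bottom-up: best[k] = max over allowed piece i of (p[i] + best[k−i]).
best[1] = 0
best[2] = 0
best[3] = 0
best[4] = 15
best[5] = 15
best[6] = 15
best[7] = max(15+0, 25+0) = 25
best[8] = max(15+15, 25+0) = 30
best[9] = max(15+15, 25+0) = 30
One optimal cutting: pieces 4 + 4 with 1 unit of scrap → $30.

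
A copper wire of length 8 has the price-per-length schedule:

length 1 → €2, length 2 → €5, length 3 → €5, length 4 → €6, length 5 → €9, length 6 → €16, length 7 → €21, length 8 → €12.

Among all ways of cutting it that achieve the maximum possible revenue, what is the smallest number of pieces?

2

Build r[k] bottom-up: r[k] = max over allowed piece i of (p[i] + r[k−i]).
r[1] = 2
r[2] = max(2+2, 5+0) = 5
r[3] = max(2+5, 5+2, 5+0) = 7
r[4] = max(2+7, 5+5, 5+2, 6+0) = 10
r[5] = max(2+10, 5+7, 5+5, 6+2, 9+0) = 12
r[6] = max(2+12, 5+10, 5+7, 6+5, 9+2, 16+0) = 16
r[7] = max(2+16, 5+12, 5+10, …, 16+2, 21+0) = 21
r[8] = max(2+21, 5+16, 5+12, …, 21+2, 12+0) = 23
Maximum revenue is €23.
Now minimize piece count subject to staying optimal: for each k, pieces[k] = 1 + min over i with p[i]+r[k−i]=r[k] of pieces[k−i].
pieces[5] = 3
pieces[6] = 1
pieces[7] = 1
pieces[8] = 2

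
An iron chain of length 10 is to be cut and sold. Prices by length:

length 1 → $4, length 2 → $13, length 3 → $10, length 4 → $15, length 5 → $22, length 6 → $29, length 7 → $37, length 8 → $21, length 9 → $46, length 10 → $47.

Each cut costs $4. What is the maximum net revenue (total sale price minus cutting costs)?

Build net[k] bottom-up: net[k] = max over allowed piece i of (p[i] + net[k−i]) − 4 per cut.
net[1] = 4
net[2] = 13
net[3] = 13  (first piece 1, then net[2]=13)
net[4] = 22  (first piece 2, then net[2]=13)
net[5] = 22  (first piece 1, then net[4]=22)
net[6] = 31  (first piece 2, then net[4]=22)
net[7] = 37
net[8] = 40  (first piece 2, then net[6]=31)
net[9] = 46  (first piece 2, then net[7]=37)
net[10] = 49  (first piece 2, then net[8]=40)
One optimal plan: pieces 2 + 2 + 2 + 2 + 2 (4 cuts) → $65 − $16 = $49.

49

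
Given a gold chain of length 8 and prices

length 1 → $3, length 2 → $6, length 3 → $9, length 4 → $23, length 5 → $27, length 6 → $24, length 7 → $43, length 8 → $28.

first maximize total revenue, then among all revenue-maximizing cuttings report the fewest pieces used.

Consider every possible first cut. r[k] is the best of p[i]+r[k−i] over all sellable i≤k.
r[1] = 3
r[2] = 6  (first piece 1, then r[1]=3)
r[3] = 9  (first piece 1, then r[2]=6)
r[4] = 23
r[5] = 27
r[6] = 30  (first piece 1, then r[5]=27)
r[7] = 43
r[8] = 46  (first piece 1, then r[7]=43)
Maximum revenue is $46.
Now minimize piece count subject to staying optimal: for each k, pieces[k] = 1 + min over i with p[i]+r[k−i]=r[k] of pieces[k−i].
pieces[5] = 1
pieces[6] = 2
pieces[7] = 1
pieces[8] = 2

2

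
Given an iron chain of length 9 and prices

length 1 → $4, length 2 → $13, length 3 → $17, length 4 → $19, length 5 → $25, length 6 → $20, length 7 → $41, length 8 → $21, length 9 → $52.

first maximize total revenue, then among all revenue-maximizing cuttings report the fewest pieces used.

4

Let r[k] be the best obtainable value from length k. For each k, try every first piece i and keep the best of price[i] + r[k−i].
r[1] = 4
r[2] = 13
r[3] = 17  (first piece 1, then r[2]=13)
r[4] = 26  (first piece 2, then r[2]=13)
r[5] = 30  (first piece 1, then r[4]=26)
r[6] = 39  (first piece 2, then r[4]=26)
r[7] = 43  (first piece 1, then r[6]=39)
r[8] = 52  (first piece 2, then r[6]=39)
r[9] = 56  (first piece 1, then r[8]=52)
Maximum revenue is $56.
Now minimize piece count subject to staying optimal: for each k, pieces[k] = 1 + min over i with p[i]+r[k−i]=r[k] of pieces[k−i].
pieces[6] = 3
pieces[7] = 3
pieces[8] = 4
pieces[9] = 4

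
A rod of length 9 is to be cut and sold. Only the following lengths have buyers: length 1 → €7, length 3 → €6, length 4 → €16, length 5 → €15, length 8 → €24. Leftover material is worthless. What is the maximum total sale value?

Build best[k] bottom-up: best[k] = max over allowed piece i of (p[i] + best[k−i]).
best[1] = 7
best[2] = 14  (first piece 1, then best[1]=7)
best[3] = max(7+14, 6+0) = 21
best[4] = max(7+21, 6+7, 16+0) = 28
best[5] = max(7+28, 6+14, 16+7, 15+0) = 35
best[6] = max(7+35, 6+21, 16+14, 15+7) = 42
best[7] = max(7+42, 6+28, 16+21, 15+14) = 49
best[8] = max(7+49, 6+35, 16+28, 15+21, 24+0) = 56
best[9] = max(7+56, 6+42, 16+35, 15+28, 24+7) = 63
One optimal cutting: 1 + 1 + 1 + 1 + 1 + 1 + 1 + 1 + 1 → €63.

63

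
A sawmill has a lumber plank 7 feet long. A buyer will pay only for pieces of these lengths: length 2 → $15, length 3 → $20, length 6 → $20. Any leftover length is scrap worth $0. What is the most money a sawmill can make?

50

Build best[k] bottom-up: best[k] = max over allowed piece i of (p[i] + best[k−i]).
best[1] = 0
best[2] = 15
best[3] = max(15+0, 20+0) = 20
best[4] = max(15+15, 20+0) = 30
best[5] = max(15+20, 20+15) = 35
best[6] = max(15+30, 20+20, 20+0) = 45
best[7] = max(15+35, 20+30, 20+0) = 50
One optimal cutting: 3 + 2 + 2 → $50.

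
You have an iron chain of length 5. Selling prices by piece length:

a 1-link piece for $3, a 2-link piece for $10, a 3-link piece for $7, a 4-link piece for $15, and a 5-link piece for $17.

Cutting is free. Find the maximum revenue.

Let v[k] be the best obtainable value from length k. For each k, try every first piece i and keep the best of price[i] + v[k−i].
v[1] = 3
v[2] = max(3+3, 10+0) = 10
v[3] = max(3+10, 10+3, 7+0) = 13
v[4] = max(3+13, 10+10, 7+3, 15+0) = 20
v[5] = max(3+20, 10+13, 7+10, 15+3, 17+0) = 23
One optimal cutting: 2 + 2 + 1 → $10 + $10 + $3 = $23.

23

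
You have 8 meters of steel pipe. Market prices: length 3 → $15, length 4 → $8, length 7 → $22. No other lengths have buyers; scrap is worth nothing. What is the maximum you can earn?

30

Let r[k] be the best obtainable value from length k. For each k, try every first piece i and keep the best of price[i] + r[k−i].
r[1] = 0
r[2] = 0
r[3] = 15
r[4] = 15
r[5] = 15
r[6] = 30  (first piece 3, then r[3]=15)
r[7] = 30
r[8] = 30
One optimal cutting: pieces 3 + 3 with 2 meters of scrap → $30.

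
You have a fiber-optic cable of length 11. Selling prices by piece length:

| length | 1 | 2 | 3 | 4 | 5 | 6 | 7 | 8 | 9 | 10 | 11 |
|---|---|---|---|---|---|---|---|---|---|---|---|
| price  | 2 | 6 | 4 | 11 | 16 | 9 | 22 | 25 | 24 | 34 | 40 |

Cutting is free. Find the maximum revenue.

Let best[k] be the best obtainable value from length k. For each k, try every first piece i and keep the best of price[i] + best[k−i].
best[1] = 2
best[2] = 6
best[3] = 8  (first piece 1, then best[2]=6)
best[4] = 12  (first piece 2, then best[2]=6)
best[5] = 16
best[6] = 18  (first piece 1, then best[5]=16)
best[7] = 22  (first piece 2, then best[5]=16)
best[8] = 25
best[9] = 28  (first piece 2, then best[7]=22)
best[10] = 34
best[11] = 40
Best is to sell the whole 11-meter piece uncut for $40.

40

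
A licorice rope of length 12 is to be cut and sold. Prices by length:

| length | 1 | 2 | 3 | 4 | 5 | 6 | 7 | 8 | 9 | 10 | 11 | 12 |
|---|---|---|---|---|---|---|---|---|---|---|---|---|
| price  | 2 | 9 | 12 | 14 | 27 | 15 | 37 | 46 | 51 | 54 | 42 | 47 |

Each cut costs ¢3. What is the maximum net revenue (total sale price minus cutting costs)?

61

Build v[k] bottom-up: v[k] = max over allowed piece i of (p[i] + v[k−i]) − 3 per cut.
v[1] = 2
v[2] = max(2+2-3, 9+0) = 9
v[3] = max(2+9-3, 9+2-3, 12+0) = 12
v[4] = max(2+12-3, 9+9-3, 12+2-3, 14+0) = 15
v[5] = max(2+15-3, 9+12-3, 12+9-3, 14+2-3, 27+0) = 27
v[6] = max(2+27-3, 9+15-3, 12+12-3, 14+9-3, 27+2-3, 15+0) = 26
v[7] = max(2+26-3, 9+27-3, 12+15-3, …, 15+2-3, 37+0) = 37
v[8] = max(2+37-3, 9+26-3, 12+27-3, …, 37+2-3, 46+0) = 46
v[9] = max(2+46-3, 9+37-3, 12+26-3, …, 46+2-3, 51+0) = 51
v[10] = max(2+51-3, 9+46-3, 12+37-3, …, 51+2-3, 54+0) = 54
v[11] = max(2+54-3, 9+51-3, 12+46-3, …, 54+2-3, 42+0) = 57
v[12] = max(2+57-3, 9+54-3, 12+51-3, …, 42+2-3, 47+0) = 61
One optimal plan: pieces 7 + 5 (1 cut) → ¢64 − ¢3 = ¢61.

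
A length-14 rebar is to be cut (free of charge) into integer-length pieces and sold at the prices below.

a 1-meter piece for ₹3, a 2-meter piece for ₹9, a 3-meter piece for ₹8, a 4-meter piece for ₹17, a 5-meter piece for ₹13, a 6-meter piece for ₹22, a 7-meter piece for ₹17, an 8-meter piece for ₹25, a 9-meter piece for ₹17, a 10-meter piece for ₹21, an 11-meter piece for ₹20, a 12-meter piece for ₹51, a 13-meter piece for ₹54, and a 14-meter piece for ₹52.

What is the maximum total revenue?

Consider every possible first cut. R[k] is the best of p[i]+R[k−i] over all sellable i≤k.
R[1] = 3
R[2] = 9
R[3] = 12  (first piece 1, then R[2]=9)
R[4] = 18  (first piece 2, then R[2]=9)
R[5] = 21  (first piece 1, then R[4]=18)
R[6] = 27  (first piece 2, then R[4]=18)
R[7] = 30  (first piece 1, then R[6]=27)
R[8] = 36  (first piece 2, then R[6]=27)
R[9] = 39  (first piece 1, then R[8]=36)
R[10] = 45  (first piece 2, then R[8]=36)
R[11] = 48  (first piece 1, then R[10]=45)
R[12] = 54  (first piece 2, then R[10]=45)
R[13] = 57  (first piece 1, then R[12]=54)
R[14] = 63  (first piece 2, then R[12]=54)
One optimal cutting: 2 + 2 + 2 + 2 + 2 + 2 + 2 → ₹9 + ₹9 + ₹9 + ₹9 + ₹9 + ₹9 + ₹9 = ₹63.

63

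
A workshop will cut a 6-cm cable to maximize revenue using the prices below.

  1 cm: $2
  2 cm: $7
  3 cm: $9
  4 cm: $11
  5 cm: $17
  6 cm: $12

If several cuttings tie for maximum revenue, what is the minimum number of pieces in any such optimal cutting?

Consider every possible first cut. r[k] is the best of p[i]+r[k−i] over all sellable i≤k.
r[1] = 2
r[2] = max(2+2, 7+0) = 7
r[3] = max(2+7, 7+2, 9+0) = 9
r[4] = max(2+9, 7+7, 9+2, 11+0) = 14
r[5] = max(2+14, 7+9, 9+7, 11+2, 17+0) = 17
r[6] = max(2+17, 7+14, 9+9, 11+7, 17+2, 12+0) = 21
Maximum revenue is $21.
Now minimize piece count subject to staying optimal: for each k, pieces[k] = 1 + min over i with p[i]+r[k−i]=r[k] of pieces[k−i].
pieces[3] = 1
pieces[4] = 2
pieces[5] = 1
pieces[6] = 3

3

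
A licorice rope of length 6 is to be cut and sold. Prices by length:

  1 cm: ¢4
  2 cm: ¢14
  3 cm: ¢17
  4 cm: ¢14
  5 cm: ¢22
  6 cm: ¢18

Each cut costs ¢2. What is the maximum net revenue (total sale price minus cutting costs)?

38

Consider every possible first cut. r[k] is the best of p[i]+r[k−i] over all sellable i≤k, charging 2 whenever i<k.
r[1] = 4
r[2] = max(4+4-2, 14+0) = 14
r[3] = max(4+14-2, 14+4-2, 17+0) = 17
r[4] = max(4+17-2, 14+14-2, 17+4-2, 14+0) = 26
r[5] = max(4+26-2, 14+17-2, 17+14-2, 14+4-2, 22+0) = 29
r[6] = max(4+29-2, 14+26-2, 17+17-2, 14+14-2, 22+4-2, 18+0) = 38
One optimal plan: pieces 2 + 2 + 2 (2 cuts) → ¢42 − ¢4 = ¢38.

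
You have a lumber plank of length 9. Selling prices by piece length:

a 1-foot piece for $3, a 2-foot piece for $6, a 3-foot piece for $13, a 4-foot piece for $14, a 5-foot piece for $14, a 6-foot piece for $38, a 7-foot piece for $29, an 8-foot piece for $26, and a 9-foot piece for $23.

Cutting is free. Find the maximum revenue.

51

Let v[k] be the best obtainable value from length k. For each k, try every first piece i and keep the best of price[i] + v[k−i].
v[1] = 3
v[2] = 6  (first piece 1, then v[1]=3)
v[3] = 13
v[4] = 16  (first piece 1, then v[3]=13)
v[5] = 19  (first piece 1, then v[4]=16)
v[6] = 38
v[7] = 41  (first piece 1, then v[6]=38)
v[8] = 44  (first piece 1, then v[7]=41)
v[9] = 51  (first piece 3, then v[6]=38)
One optimal cutting: 6 + 3 → $38 + $13 = $51.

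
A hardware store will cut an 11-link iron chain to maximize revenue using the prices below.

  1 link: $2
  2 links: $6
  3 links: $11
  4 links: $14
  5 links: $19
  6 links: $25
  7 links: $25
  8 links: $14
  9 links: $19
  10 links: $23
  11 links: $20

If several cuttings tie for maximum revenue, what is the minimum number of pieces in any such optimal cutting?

2

Consider every possible first cut. r[k] is the best of p[i]+r[k−i] over all sellable i≤k.
r[1] = 2
r[2] = 6
r[3] = 11
r[4] = 14
r[5] = 19
r[6] = 25
r[7] = 27  (first piece 1, then r[6]=25)
r[8] = 31  (first piece 2, then r[6]=25)
r[9] = 36  (first piece 3, then r[6]=25)
r[10] = 39  (first piece 4, then r[6]=25)
r[11] = 44  (first piece 5, then r[6]=25)
Maximum revenue is $44.
Now minimize piece count subject to staying optimal: for each k, pieces[k] = 1 + min over i with p[i]+r[k−i]=r[k] of pieces[k−i].
pieces[8] = 2
pieces[9] = 2
pieces[10] = 2
pieces[11] = 2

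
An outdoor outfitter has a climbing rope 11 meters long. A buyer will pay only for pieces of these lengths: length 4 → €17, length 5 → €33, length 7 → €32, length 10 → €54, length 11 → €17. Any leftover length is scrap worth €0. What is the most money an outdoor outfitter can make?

66

Build best[k] bottom-up: best[k] = max over allowed piece i of (p[i] + best[k−i]).
best[1] = 0
best[2] = 0
best[3] = 0
best[4] = 17
best[5] = max(17+0, 33+0) = 33
best[6] = max(17+0, 33+0) = 33
best[7] = max(17+0, 33+0, 32+0) = 33
best[8] = max(17+17, 33+0, 32+0) = 34
best[9] = max(17+33, 33+17, 32+0) = 50
best[10] = max(17+33, 33+33, 32+0, 54+0) = 66
best[11] = max(17+33, 33+33, 32+17, 54+0, 17+0) = 66
One optimal cutting: pieces 5 + 5 with 1 meter of scrap → €66.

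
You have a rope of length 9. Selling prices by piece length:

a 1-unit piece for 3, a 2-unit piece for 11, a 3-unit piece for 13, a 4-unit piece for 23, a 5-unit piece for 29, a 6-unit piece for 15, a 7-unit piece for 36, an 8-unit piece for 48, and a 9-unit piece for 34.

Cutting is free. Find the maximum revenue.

52

Consider every possible first cut. best[k] is the best of p[i]+best[k−i] over all sellable i≤k.
best[1] = 3
best[2] = 11
best[3] = 14  (first piece 1, then best[2]=11)
best[4] = 23
best[5] = 29
best[6] = 34  (first piece 2, then best[4]=23)
best[7] = 40  (first piece 2, then best[5]=29)
best[8] = 48
best[9] = 52  (first piece 4, then best[5]=29)
One optimal cutting: 5 + 4 → 29 + 23 = 52.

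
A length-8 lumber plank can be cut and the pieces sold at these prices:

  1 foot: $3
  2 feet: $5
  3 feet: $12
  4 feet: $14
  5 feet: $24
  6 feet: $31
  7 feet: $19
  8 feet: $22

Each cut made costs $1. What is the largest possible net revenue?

Let r[k] be the best obtainable value from length k. For each k, try every first piece i and keep the best of price[i] + r[k−i] minus the 1 cut fee when i<k.
r[1] = 3
r[2] = max(3+3-1, 5+0) = 5
r[3] = max(3+5-1, 5+3-1, 12+0) = 12
r[4] = max(3+12-1, 5+5-1, 12+3-1, 14+0) = 14
r[5] = max(3+14-1, 5+12-1, 12+5-1, 14+3-1, 24+0) = 24
r[6] = max(3+24-1, 5+14-1, 12+12-1, 14+5-1, 24+3-1, 31+0) = 31
r[7] = max(3+31-1, 5+24-1, 12+14-1, …, 31+3-1, 19+0) = 33
r[8] = max(3+33-1, 5+31-1, 12+24-1, …, 19+3-1, 22+0) = 35
One optimal plan: pieces 6 + 1 + 1 (2 cuts) → $37 − $2 = $35.

35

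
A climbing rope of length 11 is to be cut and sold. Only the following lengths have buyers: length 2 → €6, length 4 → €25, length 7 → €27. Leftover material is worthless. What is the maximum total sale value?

56

Consider every possible first cut. best[k] is the best of p[i]+best[k−i] over all sellable i≤k.
best[1] = 0
best[2] = 6
best[3] = 6
best[4] = 25
best[5] = 25
best[6] = 31  (first piece 2, then best[4]=25)
best[7] = 31
best[8] = 50  (first piece 4, then best[4]=25)
best[9] = 50
best[10] = 56  (first piece 2, then best[8]=50)
best[11] = 56
One optimal cutting: pieces 4 + 4 + 2 with 1 meter of scrap → €56.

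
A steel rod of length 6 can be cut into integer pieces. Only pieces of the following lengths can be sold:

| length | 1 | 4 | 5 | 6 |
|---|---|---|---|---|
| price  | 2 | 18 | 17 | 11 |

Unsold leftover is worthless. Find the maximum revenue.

Consider every possible first cut. r[k] is the best of p[i]+r[k−i] over all sellable i≤k.
r[1] = 2
r[2] = 4  (first piece 1, then r[1]=2)
r[3] = 6  (first piece 1, then r[2]=4)
r[4] = max(2+6, 18+0) = 18
r[5] = max(2+18, 18+2, 17+0) = 20
r[6] = max(2+20, 18+4, 17+2, 11+0) = 22
One optimal cutting: 4 + 1 + 1 → $22.

22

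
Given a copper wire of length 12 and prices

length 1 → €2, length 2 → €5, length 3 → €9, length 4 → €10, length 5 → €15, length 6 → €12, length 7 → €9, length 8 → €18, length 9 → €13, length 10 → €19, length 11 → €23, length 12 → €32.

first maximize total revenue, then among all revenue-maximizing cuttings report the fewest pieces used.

Build r[k] bottom-up: r[k] = max over allowed piece i of (p[i] + r[k−i]).
r[1] = 2
r[2] = 5
r[3] = 9
r[4] = 11  (first piece 1, then r[3]=9)
r[5] = 15
r[6] = 18  (first piece 3, then r[3]=9)
r[7] = 20  (first piece 1, then r[6]=18)
r[8] = 24  (first piece 3, then r[5]=15)
r[9] = 27  (first piece 3, then r[6]=18)
r[10] = 30  (first piece 5, then r[5]=15)
r[11] = 33  (first piece 3, then r[8]=24)
r[12] = 36  (first piece 3, then r[9]=27)
Maximum revenue is €36.
Now minimize piece count subject to staying optimal: for each k, pieces[k] = 1 + min over i with p[i]+r[k−i]=r[k] of pieces[k−i].
pieces[9] = 3
pieces[10] = 2
pieces[11] = 3
pieces[12] = 4

4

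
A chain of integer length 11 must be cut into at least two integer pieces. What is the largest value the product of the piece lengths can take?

Let P[k] be the best product for length k (with at least one cut). For each first piece i, the rest contributes max(k−i, P[k−i]).
P[2] = 1·max(1,0) = 1·1 = 1
P[3] = max(1·2, 2·1) = 2
P[4] = max(1·3, 2·2, 3·1) = 4
P[5] = max(1·4, 2·3, 3·2, 4·1) = 6
P[6] = max(1·6, 2·4, 3·3, 4·2, 5·1) = 9
P[7] = max(1·9, 2·6, 3·4, 4·3, 5·2, 6·1) = 12
P[8] = max(1·12, 2·9, 3·6, …, 6·2, 7·1) = 18
P[9] = max(1·18, 2·12, 3·9, …, 7·2, 8·1) = 27
P[10] = max(1·27, 2·18, 3·12, …, 8·2, 9·1) = 36
P[11] = max(1·36, 2·27, 3·18, …, 9·2, 10·1) = 54
One optimal split: 3 + 3 + 3 + 2; product 3·3·3·2 = 54.

54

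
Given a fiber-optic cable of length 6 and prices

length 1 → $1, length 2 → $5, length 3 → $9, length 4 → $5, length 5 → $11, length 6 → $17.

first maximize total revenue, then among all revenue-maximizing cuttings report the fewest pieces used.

Let r[k] be the best obtainable value from length k. For each k, try every first piece i and keep the best of price[i] + r[k−i].
r[1] = 1
r[2] = 5
r[3] = 9
r[4] = 10  (first piece 1, then r[3]=9)
r[5] = 14  (first piece 2, then r[3]=9)
r[6] = 18  (first piece 3, then r[3]=9)
Maximum revenue is $18.
Now minimize piece count subject to staying optimal: for each k, pieces[k] = 1 + min over i with p[i]+r[k−i]=r[k] of pieces[k−i].
pieces[3] = 1
pieces[4] = 2
pieces[5] = 2
pieces[6] = 2

2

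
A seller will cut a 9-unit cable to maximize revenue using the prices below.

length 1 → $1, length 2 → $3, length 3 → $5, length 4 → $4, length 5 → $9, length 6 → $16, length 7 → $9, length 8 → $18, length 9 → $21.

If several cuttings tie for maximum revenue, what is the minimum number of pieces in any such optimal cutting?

Build r[k] bottom-up: r[k] = max over allowed piece i of (p[i] + r[k−i]).
r[1] = 1
r[2] = max(1+1, 3+0) = 3
r[3] = max(1+3, 3+1, 5+0) = 5
r[4] = max(1+5, 3+3, 5+1, 4+0) = 6
r[5] = max(1+6, 3+5, 5+3, 4+1, 9+0) = 9
r[6] = max(1+9, 3+6, 5+5, 4+3, 9+1, 16+0) = 16
r[7] = max(1+16, 3+9, 5+6, …, 16+1, 9+0) = 17
r[8] = max(1+17, 3+16, 5+9, …, 9+1, 18+0) = 19
r[9] = max(1+19, 3+17, 5+16, …, 18+1, 21+0) = 21
Maximum revenue is $21.
Now minimize piece count subject to staying optimal: for each k, pieces[k] = 1 + min over i with p[i]+r[k−i]=r[k] of pieces[k−i].
pieces[6] = 1
pieces[7] = 2
pieces[8] = 2
pieces[9] = 1

1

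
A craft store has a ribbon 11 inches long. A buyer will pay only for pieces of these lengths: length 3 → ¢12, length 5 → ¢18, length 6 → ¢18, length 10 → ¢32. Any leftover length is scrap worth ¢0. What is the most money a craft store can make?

Build r[k] bottom-up: r[k] = max over allowed piece i of (p[i] + r[k−i]).
r[1] = 0
r[2] = 0
r[3] = 12
r[4] = 12
r[5] = 18
r[6] = 24  (first piece 3, then r[3]=12)
r[7] = 24
r[8] = 30  (first piece 3, then r[5]=18)
r[9] = 36  (first piece 3, then r[6]=24)
r[10] = 36
r[11] = 42  (first piece 3, then r[8]=30)
One optimal cutting: 5 + 3 + 3 → ¢42.

42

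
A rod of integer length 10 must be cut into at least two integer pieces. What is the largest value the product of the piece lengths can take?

Fill prod[k] for k=2..10: at each k try every first piece i and multiply by the better of (k−i) uncut or prod[k−i].
prod[2] = 1×max(1,0) = 1×1 = 1
prod[3] = max(1×2, 2×1) = 2
prod[4] = max(1×3, 2×2, 3×1) = 4
prod[5] = max(1×4, 2×3, 3×2, 4×1) = 6
prod[6] = max(1×6, 2×4, 3×3, 4×2, 5×1) = 9
prod[7] = max(1×9, 2×6, 3×4, 4×3, 5×2, 6×1) = 12
prod[8] = max(1×12, 2×9, 3×6, …, 6×2, 7×1) = 18
prod[9] = max(1×18, 2×12, 3×9, …, 7×2, 8×1) = 27
prod[10] = max(1×27, 2×18, 3×12, …, 8×2, 9×1) = 36
One optimal split: 3 + 3 + 2 + 2; product 3×3×2×2 = 36.

36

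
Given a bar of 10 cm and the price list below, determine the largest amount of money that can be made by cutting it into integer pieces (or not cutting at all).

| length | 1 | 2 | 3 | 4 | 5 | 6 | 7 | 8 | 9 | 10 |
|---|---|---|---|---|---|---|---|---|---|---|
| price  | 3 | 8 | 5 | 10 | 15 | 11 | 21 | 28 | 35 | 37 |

Consider every possible first cut. v[k] is the best of p[i]+v[k−i] over all sellable i≤k.
v[1] = 3
v[2] = 8
v[3] = 11  (first piece 1, then v[2]=8)
v[4] = 16  (first piece 2, then v[2]=8)
v[5] = 19  (first piece 1, then v[4]=16)
v[6] = 24  (first piece 2, then v[4]=16)
v[7] = 27  (first piece 1, then v[6]=24)
v[8] = 32  (first piece 2, then v[6]=24)
v[9] = 35  (first piece 1, then v[8]=32)
v[10] = 40  (first piece 2, then v[8]=32)
One optimal cutting: 2 + 2 + 2 + 2 + 2 → $8 + $8 + $8 + $8 + $8 = $40.

40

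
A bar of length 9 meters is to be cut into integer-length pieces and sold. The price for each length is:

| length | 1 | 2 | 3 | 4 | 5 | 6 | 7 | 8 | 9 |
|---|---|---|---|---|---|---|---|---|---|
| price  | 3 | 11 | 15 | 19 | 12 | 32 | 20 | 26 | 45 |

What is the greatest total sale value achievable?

Build best[k] bottom-up: best[k] = max over allowed piece i of (p[i] + best[k−i]).
best[1] = 3
best[2] = max(3+3, 11+0) = 11
best[3] = max(3+11, 11+3, 15+0) = 15
best[4] = max(3+15, 11+11, 15+3, 19+0) = 22
best[5] = max(3+22, 11+15, 15+11, 19+3, 12+0) = 26
best[6] = max(3+26, 11+22, 15+15, 19+11, 12+3, 32+0) = 33
best[7] = max(3+33, 11+26, 15+22, …, 32+3, 20+0) = 37
best[8] = max(3+37, 11+33, 15+26, …, 20+3, 26+0) = 44
best[9] = max(3+44, 11+37, 15+33, …, 26+3, 45+0) = 48
One optimal cutting: 3 + 2 + 2 + 2 → €15 + €11 + €11 + €11 = €48.

48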